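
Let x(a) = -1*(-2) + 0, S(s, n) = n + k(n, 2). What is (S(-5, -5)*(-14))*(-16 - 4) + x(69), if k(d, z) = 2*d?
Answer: -4198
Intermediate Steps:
S(s, n) = 3*n (S(s, n) = n + 2*n = 3*n)
x(a) = 2 (x(a) = 2 + 0 = 2)
(S(-5, -5)*(-14))*(-16 - 4) + x(69) = ((3*(-5))*(-14))*(-16 - 4) + 2 = -15*(-14)*(-20) + 2 = 210*(-20) + 2 = -4200 + 2 = -4198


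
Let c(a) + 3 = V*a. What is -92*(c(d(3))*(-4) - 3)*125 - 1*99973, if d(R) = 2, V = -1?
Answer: -295473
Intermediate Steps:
c(a) = -3 - a
-92*(c(d(3))*(-4) - 3)*125 - 1*99973 = -92*((-3 - 1*2)*(-4) - 3)*125 - 1*99973 = -92*((-3 - 2)*(-4) - 3)*125 - 99973 = -92*(-5*(-4) - 3)*125 - 99973 = -92*(20 - 3)*125 - 99973 = -92*17*125 - 99973 = -1564*125 - 99973 = -195500 - 99973 = -295473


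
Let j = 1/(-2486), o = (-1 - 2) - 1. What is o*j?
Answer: 2/1243 ≈ 0.0016090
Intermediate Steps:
o = -4 (o = -3 - 1 = -4)
j = -1/2486 ≈ -0.00040225
o*j = -4*(-1/2486) = 2/1243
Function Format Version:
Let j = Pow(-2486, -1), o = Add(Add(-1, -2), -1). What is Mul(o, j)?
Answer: Rational(2, 1243) ≈ 0.0016090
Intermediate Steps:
o = -4 (o = Add(-3, -1) = -4)
j = Rational(-1, 2486) ≈ -0.00040225
Mul(o, j) = Mul(-4, Rational(-1, 2486)) = Rational(2, 1243)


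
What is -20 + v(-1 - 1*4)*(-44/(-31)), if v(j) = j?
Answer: -840/31 ≈ -27.097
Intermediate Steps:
-20 + v(-1 - 1*4)*(-44/(-31)) = -20 + (-1 - 1*4)*(-44/(-31)) = -20 + (-1 - 4)*(-44*(-1/31)) = -20 - 5*44/31 = -20 - 220/31 = -840/31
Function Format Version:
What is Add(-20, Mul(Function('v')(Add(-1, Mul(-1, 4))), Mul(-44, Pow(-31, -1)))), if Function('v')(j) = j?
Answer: Rational(-840, 31) ≈ -27.097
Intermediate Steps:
Add(-20, Mul(Function('v')(Add(-1, Mul(-1, 4))), Mul(-44, Pow(-31, -1)))) = Add(-20, Mul(Add(-1, Mul(-1, 4)), Mul(-44, Pow(-31, -1)))) = Add(-20, Mul(Add(-1, -4), Mul(-44, Rational(-1, 31)))) = Add(-20, Mul(-5, Rational(44, 31))) = Add(-20, Rational(-220, 31)) = Rational(-840, 31)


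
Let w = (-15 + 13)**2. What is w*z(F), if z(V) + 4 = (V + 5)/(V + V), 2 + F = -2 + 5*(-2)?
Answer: -103/7 ≈ -14.714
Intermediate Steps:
F = -14 (F = -2 + (-2 + 5*(-2)) = -2 + (-2 - 10) = -2 - 12 = -14)
z(V) = -4 + (5 + V)/(2*V) (z(V) = -4 + (V + 5)/(V + V) = -4 + (5 + V)/((2*V)) = -4 + (5 + V)*(1/(2*V)) = -4 + (5 + V)/(2*V))
w = 4 (w = (-2)**2 = 4)
w*z(F) = 4*((1/2)*(5 - 7*(-14))/(-14)) = 4*((1/2)*(-1/14)*(5 + 98)) = 4*((1/2)*(-1/14)*103) = 4*(-103/28) = -103/7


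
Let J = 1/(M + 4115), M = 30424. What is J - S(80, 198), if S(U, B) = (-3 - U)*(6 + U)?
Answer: 246539383/34539 ≈ 7138.0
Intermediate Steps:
J = 1/34539 (J = 1/(30424 + 4115) = 1/34539 ≈ 2.8953e-5)
J - S(80, 198) = 1/34539 - (-18 - 1*80² - 9*80) = 1/34539 - (-18 - 1*6400 - 720) = 1/34539 - (-18 - 6400 - 720) = 1/34539 - 1*(-7138) = 1/34539 + 7138 = 246539383/34539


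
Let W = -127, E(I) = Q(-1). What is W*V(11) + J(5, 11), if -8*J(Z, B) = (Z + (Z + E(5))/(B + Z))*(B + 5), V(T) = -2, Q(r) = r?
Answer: 487/2 ≈ 243.50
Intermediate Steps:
E(I) = -1
J(Z, B) = -(5 + B)*(Z + (-1 + Z)/(B + Z))/8 (J(Z, B) = -(Z + (Z - 1)/(B + Z))*(B + 5)/8 = -(Z + (-1 + Z)/(B + Z))*(5 + B)/8 = -(5 + B)*(Z + (-1 + Z)/(B + Z))/8)
W*V(11) + J(5, 11) = -127*(-2) + (5 + 11 - 5*5 - 5*5² - 1*11*5² - 1*5*11² - 6*11*5)/(8*(11 + 5)) = 254 + (⅛)*(5 + 11 - 25 - 5*25 - 1*11*25 - 1*5*121 - 330)/16 = 254 + (⅛)*(1/16)*(5 + 11 - 25 - 125 - 275 - 605 - 330) = 254 + (⅛)*(1/16)*(-1344) = 254 - 21/2 = 487/2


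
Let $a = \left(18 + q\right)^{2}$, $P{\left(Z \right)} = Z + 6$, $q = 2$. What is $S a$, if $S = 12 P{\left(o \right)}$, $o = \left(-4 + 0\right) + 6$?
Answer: $38400$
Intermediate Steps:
$o = 2$ ($o = -4 + 6 = 2$)
$P{\left(Z \right)} = 6 + Z$
$a = 400$ ($a = \left(18 + 2\right)^{2} = 20^{2} = 400$)
$S = 96$ ($S = 12 \left(6 + 2\right) = 12 \cdot 8 = 96$)
$S a = 96 \cdot 400 = 38400$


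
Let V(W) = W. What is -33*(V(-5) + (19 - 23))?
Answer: 297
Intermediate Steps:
-33*(V(-5) + (19 - 23)) = -33*(-5 + (19 - 23)) = -33*(-5 - 4) = -33*(-9) = 297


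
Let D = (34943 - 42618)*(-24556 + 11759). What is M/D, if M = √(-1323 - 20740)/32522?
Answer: I*√22063/3194212460950 ≈ 4.6502e-11*I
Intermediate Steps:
D = 98216975 (D = -7675*(-12797) = 98216975)
M = I*√22063/32522 (M = √(-22063)*(1/32522) = (I*√22063)*(1/32522) = I*√22063/32522 ≈ 0.0045673*I)
M/D = (I*√22063/32522)/98216975 = (I*√22063/32522)*(1/98216975) = I*√22063/3194212460950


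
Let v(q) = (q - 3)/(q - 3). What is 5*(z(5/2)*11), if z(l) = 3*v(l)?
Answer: 165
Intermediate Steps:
v(q) = 1 (v(q) = (-3 + q)/(-3 + q) = 1)
z(l) = 3 (z(l) = 3*1 = 3)
5*(z(5/2)*11) = 5*(3*11) = 5*33 = 165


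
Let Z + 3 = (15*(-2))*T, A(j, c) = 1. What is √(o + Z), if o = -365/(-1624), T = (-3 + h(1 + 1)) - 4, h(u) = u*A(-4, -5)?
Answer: √97071758/812 ≈ 12.134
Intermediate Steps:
h(u) = u (h(u) = u*1 = u)
T = -5 (T = (-3 + (1 + 1)) - 4 = (-3 + 2) - 4 = -1 - 4 = -5)
o = 365/1624 (o = -365*(-1/1624) = 365/1624 ≈ 0.22475)
Z = 147 (Z = -3 + (15*(-2))*(-5) = -3 - 30*(-5) = -3 + 150 = 147)
√(o + Z) = √(365/1624 + 147) = √(239093/1624) = √97071758/812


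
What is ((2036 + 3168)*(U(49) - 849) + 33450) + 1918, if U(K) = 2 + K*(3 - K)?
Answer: -16102236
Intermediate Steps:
((2036 + 3168)*(U(49) - 849) + 33450) + 1918 = ((2036 + 3168)*((2 - 1*49² + 3*49) - 849) + 33450) + 1918 = (5204*((2 - 1*2401 + 147) - 849) + 33450) + 1918 = (5204*((2 - 2401 + 147) - 849) + 33450) + 1918 = (5204*(-2252 - 849) + 33450) + 1918 = (5204*(-3101) + 33450) + 1918 = (-16137604 + 33450) + 1918 = -16104154 + 1918 = -16102236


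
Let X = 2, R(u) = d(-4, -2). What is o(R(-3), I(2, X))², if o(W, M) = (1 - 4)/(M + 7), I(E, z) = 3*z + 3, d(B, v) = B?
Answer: 9/256 ≈ 0.035156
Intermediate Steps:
R(u) = -4
I(E, z) = 3 + 3*z
o(W, M) = -3/(7 + M)
o(R(-3), I(2, X))² = (-3/(7 + (3 + 3*2)))² = (-3/(7 + (3 + 6)))² = (-3/(7 + 9))² = (-3/16)² = 9/256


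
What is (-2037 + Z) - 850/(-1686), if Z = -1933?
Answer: -3346285/843 ≈ -3969.5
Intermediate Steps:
(-2037 + Z) - 850/(-1686) = (-2037 - 1933) - 850/(-1686) = -3970 - 850*(-1/1686) = -3970 + 425/843 = -3346285/843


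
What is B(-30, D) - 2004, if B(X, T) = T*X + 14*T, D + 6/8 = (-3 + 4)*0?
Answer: -1992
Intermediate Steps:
D = -¾ (D = -¾ + (-3 + 4)*0 = -¾ + 1*0 = -¾ + 0 = -¾ ≈ -0.75000)
B(X, T) = 14*T + T*X
B(-30, D) - 2004 = -3*(14 - 30)/4 - 2004 = -¾*(-16) - 2004 = 12 - 2004 = -1992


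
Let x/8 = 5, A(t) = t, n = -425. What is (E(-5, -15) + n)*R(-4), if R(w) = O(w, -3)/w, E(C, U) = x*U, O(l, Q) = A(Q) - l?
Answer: 1025/4 ≈ 256.25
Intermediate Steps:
x = 40 (x = 8*5 = 40)
O(l, Q) = Q - l
E(C, U) = 40*U
R(w) = (-3 - w)/w
(E(-5, -15) + n)*R(-4) = (40*(-15) - 425)*((-3 - 1*(-4))/(-4)) = (-600 - 425)*(-(-3 + 4)/4) = -(-1025)/4 = -1025*(-1/4) = 1025/4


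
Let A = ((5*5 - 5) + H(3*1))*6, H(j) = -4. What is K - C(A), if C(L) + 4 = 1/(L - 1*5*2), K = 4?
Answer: 687/86 ≈ 7.9884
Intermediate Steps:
A = 96 (A = ((5*5 - 5) - 4)*6 = ((25 - 5) - 4)*6 = (20 - 4)*6 = 16*6 = 96)
C(L) = -4 + 1/(-10 + L) (C(L) = -4 + 1/(L - 1*5*2) = -4 + 1/(L - 5*2) = -4 + 1/(L - 10) = -4 + 1/(-10 + L))
K - C(A) = 4 - (41 - 4*96)/(-10 + 96) = 4 - (41 - 384)/86 = 4 - (-343)/86 = 4 - 1*(-343/86) = 4 + 343/86 = 687/86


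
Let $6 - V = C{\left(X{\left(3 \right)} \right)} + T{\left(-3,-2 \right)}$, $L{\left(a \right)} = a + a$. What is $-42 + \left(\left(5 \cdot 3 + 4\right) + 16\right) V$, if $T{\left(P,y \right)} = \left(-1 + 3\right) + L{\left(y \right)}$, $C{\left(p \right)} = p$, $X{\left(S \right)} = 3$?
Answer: $133$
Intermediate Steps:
$L{\left(a \right)} = 2 a$
$T{\left(P,y \right)} = 2 + 2 y$ ($T{\left(P,y \right)} = \left(-1 + 3\right) + 2 y = 2 + 2 y$)
$V = 5$ ($V = 6 - \left(3 + \left(2 + 2 \left(-2\right)\right)\right) = 6 - \left(3 + \left(2 - 4\right)\right) = 6 - \left(3 - 2\right) = 6 - 1 = 5$)
$-42 + \left(\left(5 \cdot 3 + 4\right) + 16\right) V = -42 + \left(\left(5 \cdot 3 + 4\right) + 16\right) 5 = -42 + \left(\left(15 + 4\right) + 16\right) 5 = -42 + \left(19 + 16\right) 5 = -42 + 35 \cdot 5 = -42 + 175 = 133$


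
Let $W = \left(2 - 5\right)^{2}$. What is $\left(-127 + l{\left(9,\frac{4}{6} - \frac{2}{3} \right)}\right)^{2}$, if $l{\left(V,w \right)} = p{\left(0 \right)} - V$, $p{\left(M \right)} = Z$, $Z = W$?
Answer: $16129$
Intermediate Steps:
$W = 9$ ($W = \left(-3\right)^{2} = 9$)
$Z = 9$
$p{\left(M \right)} = 9$
$l{\left(V,w \right)} = 9 - V$
$\left(-127 + l{\left(9,\frac{4}{6} - \frac{2}{3} \right)}\right)^{2} = \left(-127 + \left(9 - 9\right)\right)^{2} = \left(-127 + 0\right)^{2} = \left(-127\right)^{2} = 16129$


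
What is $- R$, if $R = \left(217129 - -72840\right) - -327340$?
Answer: $-617309$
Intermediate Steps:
$R = 617309$ ($R = \left(217129 + 72840\right) + 327340 = 289969 + 327340 = 617309$)
$- R = \left(-1\right) 617309 = -617309$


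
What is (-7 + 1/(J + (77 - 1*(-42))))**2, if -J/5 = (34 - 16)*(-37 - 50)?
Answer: 3096032164/63186601 ≈ 48.998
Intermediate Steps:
J = 7830 (J = -5*(34 - 16)*(-37 - 50) = -90*(-87) = -5*(-1566) = 7830)
(-7 + 1/(J + (77 - 1*(-42))))**2 = (-7 + 1/(7830 + (77 - 1*(-42))))**2 = (-7 + 1/(7830 + (77 + 42)))**2 = (-7 + 1/(7830 + 119))**2 = (-7 + 1/7949)**2 = (-55642/7949)**2 = 3096032164/63186601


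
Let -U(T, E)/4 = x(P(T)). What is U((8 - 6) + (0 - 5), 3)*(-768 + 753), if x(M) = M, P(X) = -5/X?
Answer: 100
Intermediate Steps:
U(T, E) = 20/T (U(T, E) = -(-20)/T = 20/T)
U((8 - 6) + (0 - 5), 3)*(-768 + 753) = (20/((8 - 6) + (0 - 5)))*(-768 + 753) = (20/(2 - 5))*(-15) = (20/(-3))*(-15) = (20*(-⅓))*(-15) = -20/3*(-15) = 100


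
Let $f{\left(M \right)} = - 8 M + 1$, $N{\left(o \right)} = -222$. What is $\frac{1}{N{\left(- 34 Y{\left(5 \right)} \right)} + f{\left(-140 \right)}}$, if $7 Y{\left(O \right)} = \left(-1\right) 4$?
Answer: $\frac{1}{899} \approx 0.0011123$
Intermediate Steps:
$Y{\left(O \right)} = - \frac{4}{7}$ ($Y{\left(O \right)} = \frac{\left(-1\right) 4}{7} = \frac{1}{7} \left(-4\right) = - \frac{4}{7}$)
$f{\left(M \right)} = 1 - 8 M$
$\frac{1}{N{\left(- 34 Y{\left(5 \right)} \right)} + f{\left(-140 \right)}} = \frac{1}{-222 + \left(1 - -1120\right)} = \frac{1}{-222 + \left(1 + 1120\right)} = \frac{1}{-222 + 1121} = \frac{1}{899}$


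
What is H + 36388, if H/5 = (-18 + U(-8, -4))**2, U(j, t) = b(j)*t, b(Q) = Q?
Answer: 37368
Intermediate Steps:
U(j, t) = j*t
H = 980 (H = 5*(-18 - 8*(-4))**2 = 5*(-18 + 32)**2 = 5*14**2 = 5*196 = 980)
H + 36388 = 980 + 36388 = 37368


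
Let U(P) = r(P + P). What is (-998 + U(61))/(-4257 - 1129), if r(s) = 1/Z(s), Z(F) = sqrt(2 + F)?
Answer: 499/2693 - sqrt(31)/333932 ≈ 0.18528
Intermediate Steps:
r(s) = 1/sqrt(2 + s) (r(s) = 1/(sqrt(2 + s)) = 1/sqrt(2 + s))
U(P) = 1/sqrt(2 + 2*P) (U(P) = 1/sqrt(2 + (P + P)) = 1/sqrt(2 + 2*P))
(-998 + U(61))/(-4257 - 1129) = (-998 + sqrt(2)/(2*sqrt(1 + 61)))/(-4257 - 1129) = (-998 + sqrt(2)/(2*sqrt(62)))/(-5386) = (-998 + sqrt(2)*(sqrt(62)/62)/2)*(-1/5386) = (-998 + sqrt(31)/62)*(-1/5386) = 499/2693 - sqrt(31)/333932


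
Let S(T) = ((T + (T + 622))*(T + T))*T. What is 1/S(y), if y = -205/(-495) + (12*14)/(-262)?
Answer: 2181320449209/139823525529400 ≈ 0.015601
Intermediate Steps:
y = -2945/12969 (y = -205*(-1/495) + 168*(-1/262) = 41/99 - 84/131 = -2945/12969 ≈ -0.22708)
S(T) = 2*T²*(622 + 2*T) (S(T) = ((T + (622 + T))*(2*T))*T = ((622 + 2*T)*(2*T))*T = (2*T*(622 + 2*T))*T = 2*T²*(622 + 2*T))
1/S(y) = 1/(4*(-2945/12969)²*(311 - 2945/12969)) = 1/(4*(8673025/168194961)*(4030414/12969)) = 1/(139823525529400/2181320449209) = 2181320449209/139823525529400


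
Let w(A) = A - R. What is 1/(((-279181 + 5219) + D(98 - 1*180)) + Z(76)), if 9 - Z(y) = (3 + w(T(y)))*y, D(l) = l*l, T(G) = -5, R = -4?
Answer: -1/267381 ≈ -3.7400e-6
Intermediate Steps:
D(l) = l**2
w(A) = 4 + A (w(A) = A - 1*(-4) = A + 4 = 4 + A)
Z(y) = 9 - 2*y (Z(y) = 9 - (3 + (4 - 5))*y = 9 - (3 - 1)*y = 9 - 2*y)
1/(((-279181 + 5219) + D(98 - 1*180)) + Z(76)) = 1/(((-279181 + 5219) + (98 - 1*180)**2) + (9 - 2*76)) = 1/((-273962 + (98 - 180)**2) + (9 - 152)) = 1/((-273962 + (-82)**2) - 143) = 1/((-273962 + 6724) - 143) = 1/(-267238 - 143) = 1/(-267381) = -1/267381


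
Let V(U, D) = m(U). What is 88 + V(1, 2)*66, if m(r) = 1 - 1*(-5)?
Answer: 484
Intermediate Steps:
m(r) = 6 (m(r) = 1 + 5 = 6)
V(U, D) = 6
88 + V(1, 2)*66 = 88 + 6*66 = 88 + 396 = 484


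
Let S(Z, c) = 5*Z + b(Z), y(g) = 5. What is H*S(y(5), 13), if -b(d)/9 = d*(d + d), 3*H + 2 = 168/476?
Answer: 700/3 ≈ 233.33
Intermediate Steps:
H = -28/51 (H = -⅔ + (168/476)/3 = -⅔ + (168*(1/476))/3 = -⅔ + (⅓)*(6/17) = -⅔ + 2/17 = -28/51 ≈ -0.54902)
b(d) = -18*d² (b(d) = -9*d*(d + d) = -9*d*2*d = -18*d²)
S(Z, c) = -18*Z² + 5*Z (S(Z, c) = 5*Z - 18*Z² = -18*Z² + 5*Z)
H*S(y(5), 13) = -140*(5 - 18*5)/51 = -140*(5 - 90)/51 = -140*(-85)/51 = -28/51*(-425) = 700/3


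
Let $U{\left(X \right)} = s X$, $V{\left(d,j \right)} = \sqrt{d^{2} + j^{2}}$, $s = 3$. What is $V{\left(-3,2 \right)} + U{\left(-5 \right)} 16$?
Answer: $-240 + \sqrt{13} \approx -236.39$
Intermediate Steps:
$U{\left(X \right)} = 3 X$
$V{\left(-3,2 \right)} + U{\left(-5 \right)} 16 = \sqrt{\left(-3\right)^{2} + 2^{2}} + 3 \left(-5\right) 16 = \sqrt{9 + 4} - 240 = \sqrt{13} - 240 = -240 + \sqrt{13}$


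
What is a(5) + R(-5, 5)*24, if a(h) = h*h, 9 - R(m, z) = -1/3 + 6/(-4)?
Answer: 285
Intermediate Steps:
R(m, z) = 65/6 (R(m, z) = 9 - (-1/3 + 6/(-4)) = 9 - (-1*1/3 + 6*(-1/4)) = 9 - (-1/3 - 3/2) = 9 - 1*(-11/6) = 9 + 11/6 = 65/6)
a(h) = h**2
a(5) + R(-5, 5)*24 = 5**2 + (65/6)*24 = 25 + 260 = 285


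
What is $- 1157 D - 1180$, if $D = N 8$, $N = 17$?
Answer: $-158532$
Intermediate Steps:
$D = 136$ ($D = 17 \cdot 8 = 136$)
$- 1157 D - 1180 = \left(-1157\right) 136 - 1180 = -157352 - 1180 = -158532$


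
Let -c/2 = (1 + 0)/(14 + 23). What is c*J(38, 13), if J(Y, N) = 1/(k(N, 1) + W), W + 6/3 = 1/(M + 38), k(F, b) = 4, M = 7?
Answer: -90/3367 ≈ -0.026730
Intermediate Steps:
c = -2/37 (c = -2*(1 + 0)/(14 + 23) = -2/37 ≈ -0.054054)
W = -89/45 (W = -2 + 1/(7 + 38) = -2 + 1/45 = -89/45 ≈ -1.9778)
J(Y, N) = 45/91 (J(Y, N) = 1/(4 - 89/45) = 1/(91/45) = 45/91)
c*J(38, 13) = -2/37*45/91 = -90/3367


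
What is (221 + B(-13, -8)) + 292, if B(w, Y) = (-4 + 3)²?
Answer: 514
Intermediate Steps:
B(w, Y) = 1 (B(w, Y) = (-1)² = 1)
(221 + B(-13, -8)) + 292 = (221 + 1) + 292 = 222 + 292 = 514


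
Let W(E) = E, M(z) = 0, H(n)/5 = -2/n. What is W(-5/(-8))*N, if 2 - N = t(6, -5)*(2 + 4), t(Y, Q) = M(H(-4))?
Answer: 5/4 ≈ 1.2500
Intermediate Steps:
H(n) = -10/n (H(n) = 5*(-2/n) = -10/n)
t(Y, Q) = 0
N = 2 (N = 2 - 0*(2 + 4) = 2 - 0*6 = 2 - 1*0 = 2 + 0 = 2)
W(-5/(-8))*N = -5/(-8)*2 = -5*(-⅛)*2 = (5/8)*2 = 5/4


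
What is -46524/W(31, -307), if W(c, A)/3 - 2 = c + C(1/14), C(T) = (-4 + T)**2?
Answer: -3039568/9493 ≈ -320.19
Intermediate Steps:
W(c, A) = 10251/196 + 3*c (W(c, A) = 6 + 3*(c + (-4 + 1/14)**2) = 6 + 3*(c + (-55/14)**2) = 6 + 3*(c + 3025/196) = 6 + 3*(3025/196 + c) = 6 + (9075/196 + 3*c) = 10251/196 + 3*c)
-46524/W(31, -307) = -46524/(10251/196 + 3*31) = -46524/(10251/196 + 93) = -46524/28479/196 = -46524*196/28479 = -3039568/9493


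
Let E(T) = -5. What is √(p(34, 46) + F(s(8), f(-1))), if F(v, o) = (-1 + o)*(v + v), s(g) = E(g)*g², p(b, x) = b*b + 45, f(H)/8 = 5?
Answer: I*√23759 ≈ 154.14*I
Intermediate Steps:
f(H) = 40 (f(H) = 8*5 = 40)
p(b, x) = 45 + b² (p(b, x) = b² + 45 = 45 + b²)
s(g) = -5*g²
F(v, o) = 2*v*(-1 + o) (F(v, o) = (-1 + o)*(2*v) = 2*v*(-1 + o))
√(p(34, 46) + F(s(8), f(-1))) = √((45 + 34²) + 2*(-5*8²)*(-1 + 40)) = √((45 + 1156) + 2*(-5*64)*39) = √(1201 + 2*(-320)*39) = √(1201 - 24960) = √(-23759) = I*√23759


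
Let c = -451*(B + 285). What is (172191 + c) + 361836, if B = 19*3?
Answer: 379785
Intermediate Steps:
B = 57
c = -154242 (c = -451*(57 + 285) = -451*342 = -154242)
(172191 + c) + 361836 = (172191 - 154242) + 361836 = 17949 + 361836 = 379785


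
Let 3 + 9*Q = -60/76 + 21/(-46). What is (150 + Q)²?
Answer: 153713395969/6874884 ≈ 22359.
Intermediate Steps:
Q = -1237/2622 (Q = -⅓ + (-60/76 + 21/(-46))/9 = -⅓ + (-60*1/76 + 21*(-1/46))/9 = -⅓ + (-15/19 - 21/46)/9 = -⅓ + (⅑)*(-1089/874) = -⅓ - 121/874 = -1237/2622 ≈ -0.47178)
(150 + Q)² = (150 - 1237/2622)² = (392063/2622)² = 153713395969/6874884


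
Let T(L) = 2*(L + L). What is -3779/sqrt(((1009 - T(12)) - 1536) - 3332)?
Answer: 3779*I*sqrt(3907)/3907 ≈ 60.458*I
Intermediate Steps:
T(L) = 4*L (T(L) = 2*(2*L) = 4*L)
-3779/sqrt(((1009 - T(12)) - 1536) - 3332) = -3779/sqrt(((1009 - 4*12) - 1536) - 3332) = -3779/sqrt(((1009 - 1*48) - 1536) - 3332) = -3779/sqrt(((1009 - 48) - 1536) - 3332) = -3779/sqrt((961 - 1536) - 3332) = -3779/sqrt(-575 - 3332) = -3779*(-I*sqrt(3907)/3907) = -(-3779)*I*sqrt(3907)/3907 = 3779*I*sqrt(3907)/3907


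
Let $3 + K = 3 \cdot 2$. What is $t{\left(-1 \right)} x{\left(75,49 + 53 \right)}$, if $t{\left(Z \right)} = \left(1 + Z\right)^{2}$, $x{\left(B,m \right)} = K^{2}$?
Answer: $0$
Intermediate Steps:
$K = 3$ ($K = -3 + 3 \cdot 2 = -3 + 6 = 3$)
$x{\left(B,m \right)} = 9$ ($x{\left(B,m \right)} = 3^{2} = 9$)
$t{\left(-1 \right)} x{\left(75,49 + 53 \right)} = \left(1 - 1\right)^{2} \cdot 9 = 0^{2} \cdot 9 = 0 \cdot 9 = 0$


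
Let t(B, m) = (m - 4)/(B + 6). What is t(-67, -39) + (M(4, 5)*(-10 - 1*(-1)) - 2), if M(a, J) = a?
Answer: -2275/61 ≈ -37.295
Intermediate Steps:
t(B, m) = (-4 + m)/(6 + B)
t(-67, -39) + (M(4, 5)*(-10 - 1*(-1)) - 2) = (-4 - 39)/(6 - 67) + (4*(-10 - 1*(-1)) - 2) = -43/(-61) + (4*(-10 + 1) - 2) = -1/61*(-43) + (4*(-9) - 2) = 43/61 + (-36 - 2) = 43/61 - 38 = -2275/61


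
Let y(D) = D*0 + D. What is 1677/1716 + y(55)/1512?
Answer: 16859/16632 ≈ 1.0136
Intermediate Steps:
y(D) = D (y(D) = 0 + D = D)
1677/1716 + y(55)/1512 = 1677/1716 + 55/1512 = 1677*(1/1716) + 55*(1/1512) = 43/44 + 55/1512 = 16859/16632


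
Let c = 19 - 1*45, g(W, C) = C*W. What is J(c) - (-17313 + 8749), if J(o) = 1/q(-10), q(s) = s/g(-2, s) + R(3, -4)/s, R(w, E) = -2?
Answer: 25682/3 ≈ 8560.7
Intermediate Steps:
c = -26 (c = 19 - 45 = -26)
q(s) = -1/2 - 2/s (q(s) = s/((s*(-2))) - 2/s = s/((-2*s)) - 2/s = s*(-1/(2*s)) - 2/s = -1/2 - 2/s)
J(o) = -10/3 (J(o) = 1/((1/2)*(-4 - 1*(-10))/(-10)) = 1/((1/2)*(-1/10)*(-4 + 10)) = 1/((1/2)*(-1/10)*6) = 1/(-3/10) = -10/3)
J(c) - (-17313 + 8749) = -10/3 - (-17313 + 8749) = -10/3 - 1*(-8564) = -10/3 + 8564 = 25682/3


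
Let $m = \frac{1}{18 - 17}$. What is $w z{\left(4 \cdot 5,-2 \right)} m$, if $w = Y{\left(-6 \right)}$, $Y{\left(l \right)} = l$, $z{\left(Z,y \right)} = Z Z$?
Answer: $-2400$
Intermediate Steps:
$z{\left(Z,y \right)} = Z^{2}$
$m = 1$ ($m = 1^{-1} = 1$)
$w = -6$
$w z{\left(4 \cdot 5,-2 \right)} m = - 6 \left(4 \cdot 5\right)^{2} \cdot 1 = - 6 \cdot 20^{2} \cdot 1 = \left(-6\right) 400 \cdot 1 = \left(-2400\right) 1 = -2400$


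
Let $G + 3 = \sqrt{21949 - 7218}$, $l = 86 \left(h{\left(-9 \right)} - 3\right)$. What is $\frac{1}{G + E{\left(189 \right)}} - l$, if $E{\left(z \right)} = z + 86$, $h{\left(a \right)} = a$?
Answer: $\frac{61149368}{59253} - \frac{\sqrt{14731}}{59253} \approx 1032.0$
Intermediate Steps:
$E{\left(z \right)} = 86 + z$
$l = -1032$ ($l = 86 \left(-9 - 3\right) = 86 \left(-12\right) = -1032$)
$G = -3 + \sqrt{14731}$ ($G = -3 + \sqrt{21949 - 7218} = -3 + \sqrt{14731} \approx 118.37$)
$\frac{1}{G + E{\left(189 \right)}} - l = \frac{1}{\left(-3 + \sqrt{14731}\right) + \left(86 + 189\right)} - -1032 = \frac{1}{\left(-3 + \sqrt{14731}\right) + 275} + 1032 = \frac{1}{272 + \sqrt{14731}} + 1032 = 1032 + \frac{1}{272 + \sqrt{14731}}$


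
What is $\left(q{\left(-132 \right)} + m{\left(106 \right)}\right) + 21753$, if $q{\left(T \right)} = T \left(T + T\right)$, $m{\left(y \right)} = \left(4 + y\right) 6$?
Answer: $57261$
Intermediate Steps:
$m{\left(y \right)} = 24 + 6 y$
$q{\left(T \right)} = 2 T^{2}$ ($q{\left(T \right)} = T 2 T = 2 T^{2}$)
$\left(q{\left(-132 \right)} + m{\left(106 \right)}\right) + 21753 = \left(2 \left(-132\right)^{2} + \left(24 + 6 \cdot 106\right)\right) + 21753 = \left(2 \cdot 17424 + \left(24 + 636\right)\right) + 21753 = \left(34848 + 660\right) + 21753 = 35508 + 21753 = 57261$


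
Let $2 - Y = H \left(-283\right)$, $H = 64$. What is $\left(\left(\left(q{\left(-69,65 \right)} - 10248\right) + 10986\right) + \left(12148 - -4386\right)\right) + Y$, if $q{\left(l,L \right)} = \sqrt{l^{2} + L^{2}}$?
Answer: $35386 + \sqrt{8986} \approx 35481.0$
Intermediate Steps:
$Y = 18114$ ($Y = 2 - 64 \left(-283\right) = 2 - -18112 = 2 + 18112 = 18114$)
$q{\left(l,L \right)} = \sqrt{L^{2} + l^{2}}$
$\left(\left(\left(q{\left(-69,65 \right)} - 10248\right) + 10986\right) + \left(12148 - -4386\right)\right) + Y = \left(\left(\left(\sqrt{65^{2} + \left(-69\right)^{2}} - 10248\right) + 10986\right) + \left(12148 - -4386\right)\right) + 18114 = \left(\left(\left(\sqrt{4225 + 4761} - 10248\right) + 10986\right) + \left(12148 + 4386\right)\right) + 18114 = \left(\left(\left(\sqrt{8986} - 10248\right) + 10986\right) + 16534\right) + 18114 = \left(\left(\left(-10248 + \sqrt{8986}\right) + 10986\right) + 16534\right) + 18114 = \left(\left(738 + \sqrt{8986}\right) + 16534\right) + 18114 = \left(17272 + \sqrt{8986}\right) + 18114 = 35386 + \sqrt{8986}$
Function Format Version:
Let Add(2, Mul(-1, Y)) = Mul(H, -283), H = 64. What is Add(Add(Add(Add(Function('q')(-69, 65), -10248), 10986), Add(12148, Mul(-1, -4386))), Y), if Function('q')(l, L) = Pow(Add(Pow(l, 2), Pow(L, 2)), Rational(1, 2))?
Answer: Add(35386, Pow(8986, Rational(1, 2))) ≈ 35481.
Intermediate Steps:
Y = 18114 (Y = Add(2, Mul(-1, Mul(64, -283))) = Add(2, Mul(-1, -18112)) = Add(2, 18112) = 18114)
Function('q')(l, L) = Pow(Add(Pow(L, 2), Pow(l, 2)), Rational(1, 2))
Add(Add(Add(Add(Function('q')(-69, 65), -10248), 10986), Add(12148, Mul(-1, -4386))), Y) = Add(Add(Add(Add(Pow(Add(Pow(65, 2), Pow(-69, 2)), Rational(1, 2)), -10248), 10986), Add(12148, Mul(-1, -4386))), 18114) = Add(Add(Add(Add(Pow(Add(4225, 4761), Rational(1, 2)), -10248), 10986), Add(12148, 4386)), 18114) = Add(Add(Add(Add(Pow(8986, Rational(1, 2)), -10248), 10986), 16534), 18114) = Add(Add(Add(Add(-10248, Pow(8986, Rational(1, 2))), 10986), 16534), 18114) = Add(Add(Add(738, Pow(8986, Rational(1, 2))), 16534), 18114) = Add(Add(17272, Pow(8986, Rational(1, 2))), 18114) = Add(35386, Pow(8986, Rational(1, 2)))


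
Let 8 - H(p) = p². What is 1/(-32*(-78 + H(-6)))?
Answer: 1/3392 ≈ 0.00029481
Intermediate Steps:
H(p) = 8 - p²
1/(-32*(-78 + H(-6))) = 1/(-32*(-78 + (8 - 1*(-6)²))) = 1/(-32*(-78 + (8 - 1*36))) = 1/(-32*(-78 + (8 - 36))) = 1/(-32*(-78 - 28)) = 1/(-32*(-106)) = 1/3392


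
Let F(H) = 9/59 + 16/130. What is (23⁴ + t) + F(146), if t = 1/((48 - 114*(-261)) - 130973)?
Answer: 108575836199097/387990785 ≈ 2.7984e+5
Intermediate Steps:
F(H) = 1057/3835 (F(H) = 9*(1/59) + 16*(1/130) = 9/59 + 8/65 = 1057/3835)
t = -1/101171 (t = 1/((48 + 29754) - 130973) = 1/(29802 - 130973) = 1/(-101171) = -1/101171 ≈ -9.8843e-6)
(23⁴ + t) + F(146) = (23⁴ - 1/101171) + 1057/3835 = (279841 - 1/101171) + 1057/3835 = 28311793810/101171 + 1057/3835 = 108575836199097/387990785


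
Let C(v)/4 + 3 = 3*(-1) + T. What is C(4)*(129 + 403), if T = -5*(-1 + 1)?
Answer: -12768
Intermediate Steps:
T = 0 (T = -5*0 = 0)
C(v) = -24 (C(v) = -12 + 4*(3*(-1) + 0) = -12 + 4*(-3 + 0) = -12 + 4*(-3) = -12 - 12 = -24)
C(4)*(129 + 403) = -24*(129 + 403) = -24*532 = -12768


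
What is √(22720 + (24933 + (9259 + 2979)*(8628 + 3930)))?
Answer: √153732457 ≈ 12399.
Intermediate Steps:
√(22720 + (24933 + (9259 + 2979)*(8628 + 3930))) = √(22720 + (24933 + 12238*12558)) = √(22720 + (24933 + 153684804)) = √(22720 + 153709737) = √153732457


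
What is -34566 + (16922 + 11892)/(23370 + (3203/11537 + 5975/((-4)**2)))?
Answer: -151493997830570/4382899863 ≈ -34565.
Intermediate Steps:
-34566 + (16922 + 11892)/(23370 + (3203/11537 + 5975/((-4)**2))) = -34566 + 28814/(23370 + (3203*(1/11537) + 5975/16)) = -34566 + 28814/(23370 + (3203/11537 + 5975*(1/16))) = -34566 + 28814/(23370 + (3203/11537 + 5975/16)) = -34566 + 28814/(23370 + 68984823/184592) = -34566 + 28814/(4382899863/184592) = -34566 + 28814*(184592/4382899863) = -34566 + 5318833888/4382899863 = -151493997830570/4382899863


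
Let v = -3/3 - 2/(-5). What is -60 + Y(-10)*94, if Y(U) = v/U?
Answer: -1359/25 ≈ -54.360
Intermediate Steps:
v = -3/5 (v = -3*1/3 - 2*(-1/5) = -1 + 2/5 = -3/5 ≈ -0.60000)
Y(U) = -3/(5*U)
-60 + Y(-10)*94 = -60 - 3/5/(-10)*94 = -60 - 3/5*(-1/10)*94 = -60 + (3/50)*94 = -60 + 141/25 = -1359/25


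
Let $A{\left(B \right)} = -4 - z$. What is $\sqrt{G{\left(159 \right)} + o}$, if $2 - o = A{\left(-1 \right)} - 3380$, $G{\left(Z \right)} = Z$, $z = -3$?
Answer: $\sqrt{3542} \approx 59.515$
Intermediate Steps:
$A{\left(B \right)} = -1$ ($A{\left(B \right)} = -4 - -3 = -4 + 3 = -1$)
$o = 3383$ ($o = 2 - \left(-1 - 3380\right) = 2 - -3381 = 2 + 3381 = 3383$)
$\sqrt{G{\left(159 \right)} + o} = \sqrt{159 + 3383} = \sqrt{3542}$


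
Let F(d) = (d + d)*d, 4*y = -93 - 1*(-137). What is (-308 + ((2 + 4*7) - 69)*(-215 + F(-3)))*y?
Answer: 81125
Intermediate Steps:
y = 11 (y = (-93 - 1*(-137))/4 = (-93 + 137)/4 = (1/4)*44 = 11)
F(d) = 2*d**2 (F(d) = (2*d)*d = 2*d**2)
(-308 + ((2 + 4*7) - 69)*(-215 + F(-3)))*y = (-308 + ((2 + 4*7) - 69)*(-215 + 2*(-3)**2))*11 = (-308 + ((2 + 28) - 69)*(-215 + 2*9))*11 = (-308 + (30 - 69)*(-215 + 18))*11 = (-308 - 39*(-197))*11 = (-308 + 7683)*11 = 7375*11 = 81125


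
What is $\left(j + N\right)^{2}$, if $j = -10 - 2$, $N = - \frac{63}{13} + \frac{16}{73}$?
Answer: $\frac{248976841}{900601} \approx 276.46$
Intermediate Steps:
$N = - \frac{4391}{949}$ ($N = \left(-63\right) \frac{1}{13} + 16 \cdot \frac{1}{73} = - \frac{63}{13} + \frac{16}{73} = - \frac{4391}{949} \approx -4.627$)
$j = -12$
$\left(j + N\right)^{2} = \left(-12 - \frac{4391}{949}\right)^{2} = \left(- \frac{15779}{949}\right)^{2} = \frac{248976841}{900601}$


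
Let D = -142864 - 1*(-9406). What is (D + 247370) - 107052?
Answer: 6860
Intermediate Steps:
D = -133458 (D = -142864 + 9406 = -133458)
(D + 247370) - 107052 = (-133458 + 247370) - 107052 = 113912 - 107052 = 6860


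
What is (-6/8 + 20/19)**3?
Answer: 12167/438976 ≈ 0.027717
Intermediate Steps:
(-6/8 + 20/19)**3 = (-6*1/8 + 20*(1/19))**3 = (-3/4 + 20/19)**3 = (23/76)**3 = 12167/438976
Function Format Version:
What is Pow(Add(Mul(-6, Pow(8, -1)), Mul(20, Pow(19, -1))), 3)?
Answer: Rational(12167, 438976) ≈ 0.027717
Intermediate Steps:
Pow(Add(Mul(-6, Pow(8, -1)), Mul(20, Pow(19, -1))), 3) = Pow(Add(Mul(-6, Rational(1, 8)), Mul(20, Rational(1, 19))), 3) = Pow(Add(Rational(-3, 4), Rational(20, 19)), 3) = Pow(Rational(23, 76), 3) = Rational(12167, 438976)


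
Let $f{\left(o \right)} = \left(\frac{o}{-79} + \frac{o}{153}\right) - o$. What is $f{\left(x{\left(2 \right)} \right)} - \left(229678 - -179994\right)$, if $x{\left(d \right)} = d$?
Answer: $- \frac{4951729786}{12087} \approx -4.0967 \cdot 10^{5}$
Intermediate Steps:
$f{\left(o \right)} = - \frac{12161 o}{12087}$ ($f{\left(o \right)} = \left(o \left(- \frac{1}{79}\right) + o \frac{1}{153}\right) - o = \left(- \frac{o}{79} + \frac{o}{153}\right) - o = - \frac{74 o}{12087} - o = - \frac{12161 o}{12087}$)
$f{\left(x{\left(2 \right)} \right)} - \left(229678 - -179994\right) = \left(- \frac{12161}{12087}\right) 2 - \left(229678 - -179994\right) = - \frac{24322}{12087} - \left(229678 + 179994\right) = - \frac{24322}{12087} - 409672 = - \frac{4951729786}{12087}$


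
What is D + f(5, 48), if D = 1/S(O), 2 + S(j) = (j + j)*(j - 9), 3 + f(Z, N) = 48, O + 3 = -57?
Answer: 372511/8278 ≈ 45.000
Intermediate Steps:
O = -60 (O = -3 - 57 = -60)
f(Z, N) = 45 (f(Z, N) = -3 + 48 = 45)
S(j) = -2 + 2*j*(-9 + j) (S(j) = -2 + (j + j)*(j - 9) = -2 + (2*j)*(-9 + j) = -2 + 2*j*(-9 + j))
D = 1/8278 (D = 1/(-2 - 18*(-60) + 2*(-60)²) = 1/(-2 + 1080 + 2*3600) = 1/(-2 + 1080 + 7200) = 1/8278 ≈ 0.00012080)
D + f(5, 48) = 1/8278 + 45 = 372511/8278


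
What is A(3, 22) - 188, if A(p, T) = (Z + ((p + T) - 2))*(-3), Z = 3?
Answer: -266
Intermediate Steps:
A(p, T) = -3 - 3*T - 3*p (A(p, T) = (3 + ((p + T) - 2))*(-3) = (3 + ((T + p) - 2))*(-3) = (3 + (-2 + T + p))*(-3) = (1 + T + p)*(-3) = -3 - 3*T - 3*p)
A(3, 22) - 188 = (-3 - 3*22 - 3*3) - 188 = (-3 - 66 - 9) - 188 = -78 - 188 = -266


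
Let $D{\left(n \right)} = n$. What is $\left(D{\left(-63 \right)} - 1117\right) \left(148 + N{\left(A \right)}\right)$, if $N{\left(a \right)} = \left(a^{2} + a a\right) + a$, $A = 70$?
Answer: $-11821240$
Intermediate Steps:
$N{\left(a \right)} = a + 2 a^{2}$ ($N{\left(a \right)} = \left(a^{2} + a^{2}\right) + a = 2 a^{2} + a = a + 2 a^{2}$)
$\left(D{\left(-63 \right)} - 1117\right) \left(148 + N{\left(A \right)}\right) = \left(-63 - 1117\right) \left(148 + 70 \left(1 + 2 \cdot 70\right)\right) = - 1180 \left(148 + 70 \left(1 + 140\right)\right) = - 1180 \left(148 + 70 \cdot 141\right) = - 1180 \left(148 + 9870\right) = \left(-1180\right) 10018 = -11821240$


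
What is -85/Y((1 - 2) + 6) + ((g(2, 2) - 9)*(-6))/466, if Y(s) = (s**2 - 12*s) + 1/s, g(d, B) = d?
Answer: 102679/40542 ≈ 2.5327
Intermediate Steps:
Y(s) = 1/s + s**2 - 12*s
-85/Y((1 - 2) + 6) + ((g(2, 2) - 9)*(-6))/466 = -85*((1 - 2) + 6)/(1 + ((1 - 2) + 6)**2*(-12 + ((1 - 2) + 6))) + ((2 - 9)*(-6))/466 = -85*(-1 + 6)/(1 + (-1 + 6)**2*(-12 + (-1 + 6))) - 7*(-6)*(1/466) = -85*5/(1 + 5**2*(-12 + 5)) + 42*(1/466) = -85*5/(1 + 25*(-7)) + 21/233 = -85*5/(1 - 175) + 21/233 = -85/((1/5)*(-174)) + 21/233 = -85/(-174/5) + 21/233 = -85*(-5/174) + 21/233 = 425/174 + 21/233 = 102679/40542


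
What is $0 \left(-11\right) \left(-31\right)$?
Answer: $0$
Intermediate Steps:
$0 \left(-11\right) \left(-31\right) = 0 \left(-31\right) = 0$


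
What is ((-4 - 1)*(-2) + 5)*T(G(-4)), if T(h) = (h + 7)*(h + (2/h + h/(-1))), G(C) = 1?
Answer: 240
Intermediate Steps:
T(h) = 2*(7 + h)/h (T(h) = (7 + h)*(h + (2/h + h*(-1))) = (7 + h)*(h + (2/h - h)) = (7 + h)*(h + (-h + 2/h)) = (7 + h)*(2/h) = 2*(7 + h)/h)
((-4 - 1)*(-2) + 5)*T(G(-4)) = ((-4 - 1)*(-2) + 5)*(2 + 14/1) = (-5*(-2) + 5)*(2 + 14*1) = (10 + 5)*(2 + 14) = 15*16 = 240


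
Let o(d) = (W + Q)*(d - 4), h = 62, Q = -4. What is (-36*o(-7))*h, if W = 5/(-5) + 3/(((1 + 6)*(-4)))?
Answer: -877734/7 ≈ -1.2539e+5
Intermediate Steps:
W = -31/28 (W = 5*(-⅕) + 3/((7*(-4))) = -1 + 3/(-28) = -1 + 3*(-1/28) = -1 - 3/28 = -31/28 ≈ -1.1071)
o(d) = 143/7 - 143*d/28 (o(d) = (-31/28 - 4)*(d - 4) = -143*(-4 + d)/28 = 143/7 - 143*d/28)
(-36*o(-7))*h = -36*(143/7 - 143/28*(-7))*62 = -36*(143/7 + 143/4)*62 = -36*1573/28*62 = -14157/7*62 = -877734/7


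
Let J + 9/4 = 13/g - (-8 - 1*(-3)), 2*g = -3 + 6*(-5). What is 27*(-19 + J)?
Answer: -20241/44 ≈ -460.02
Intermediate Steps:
g = -33/2 (g = (-3 + 6*(-5))/2 = (-3 - 30)/2 = (1/2)*(-33) = -33/2 ≈ -16.500)
J = 259/132 (J = -9/4 + (13/(-33/2) - (-8 - 1*(-3))) = -9/4 + (13*(-2/33) - (-8 + 3)) = -9/4 + (-26/33 - 1*(-5)) = -9/4 + (-26/33 + 5) = -9/4 + 139/33 = 259/132 ≈ 1.9621)
27*(-19 + J) = 27*(-19 + 259/132) = 27*(-2249/132) = -20241/44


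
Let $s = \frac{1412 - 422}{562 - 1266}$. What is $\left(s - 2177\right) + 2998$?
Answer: $\frac{26227}{32} \approx 819.59$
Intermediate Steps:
$s = - \frac{45}{32}$ ($s = \frac{990}{-704} = 990 \left(- \frac{1}{704}\right) = - \frac{45}{32} \approx -1.4063$)
$\left(s - 2177\right) + 2998 = \left(- \frac{45}{32} - 2177\right) + 2998 = - \frac{69709}{32} + 2998 = \frac{26227}{32}$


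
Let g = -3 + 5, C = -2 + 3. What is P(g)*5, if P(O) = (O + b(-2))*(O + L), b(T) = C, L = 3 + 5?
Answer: 150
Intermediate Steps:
L = 8
C = 1
b(T) = 1
g = 2
P(O) = (1 + O)*(8 + O) (P(O) = (O + 1)*(O + 8) = (1 + O)*(8 + O))
P(g)*5 = (8 + 2² + 9*2)*5 = (8 + 4 + 18)*5 = 30*5 = 150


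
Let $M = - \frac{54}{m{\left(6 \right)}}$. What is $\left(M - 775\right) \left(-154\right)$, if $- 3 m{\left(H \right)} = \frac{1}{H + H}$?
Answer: $-180026$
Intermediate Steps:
$m{\left(H \right)} = - \frac{1}{6 H}$ ($m{\left(H \right)} = - \frac{1}{3 \left(H + H\right)} = - \frac{1}{3 \cdot 2 H} = - \frac{\frac{1}{2} \frac{1}{H}}{3} = - \frac{1}{6 H}$)
$M = 1944$ ($M = - \frac{54}{\left(- \frac{1}{6}\right) \frac{1}{6}} = - \frac{54}{- \frac{1}{36}} = \left(-54\right) \left(-36\right) = 1944$)
$\left(M - 775\right) \left(-154\right) = \left(1944 - 775\right) \left(-154\right) = 1169 \left(-154\right) = -180026$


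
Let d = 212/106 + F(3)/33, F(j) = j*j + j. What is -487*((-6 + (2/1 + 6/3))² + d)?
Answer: -34090/11 ≈ -3099.1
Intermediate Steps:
F(j) = j + j² (F(j) = j² + j = j + j²)
d = 26/11 (d = 212/106 + (3*(1 + 3))/33 = 212*(1/106) + (3*4)*(1/33) = 2 + 12*(1/33) = 2 + 4/11 = 26/11 ≈ 2.3636)
-487*((-6 + (2/1 + 6/3))² + d) = -487*((-6 + (2/1 + 6/3))² + 26/11) = -487*((-6 + (2*1 + 6*(⅓)))² + 26/11) = -487*((-6 + (2 + 2))² + 26/11) = -487*((-6 + 4)² + 26/11) = -487*((-2)² + 26/11) = -487*(4 + 26/11) = -487*70/11 = -34090/11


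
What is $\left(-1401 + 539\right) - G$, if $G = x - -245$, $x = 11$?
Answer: $-1118$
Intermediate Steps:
$G = 256$ ($G = 11 - -245 = 11 + 245 = 256$)
$\left(-1401 + 539\right) - G = \left(-1401 + 539\right) - 256 = -862 - 256 = -1118$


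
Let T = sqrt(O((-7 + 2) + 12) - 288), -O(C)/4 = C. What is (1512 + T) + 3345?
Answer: 4857 + 2*I*sqrt(79) ≈ 4857.0 + 17.776*I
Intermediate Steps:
O(C) = -4*C
T = 2*I*sqrt(79) (T = sqrt(-4*((-7 + 2) + 12) - 288) = sqrt(-4*(-5 + 12) - 288) = sqrt(-4*7 - 288) = sqrt(-28 - 288) = sqrt(-316) = 2*I*sqrt(79) ≈ 17.776*I)
(1512 + T) + 3345 = (1512 + 2*I*sqrt(79)) + 3345 = 4857 + 2*I*sqrt(79)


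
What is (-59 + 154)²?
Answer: 9025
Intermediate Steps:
(-59 + 154)² = 95² = 9025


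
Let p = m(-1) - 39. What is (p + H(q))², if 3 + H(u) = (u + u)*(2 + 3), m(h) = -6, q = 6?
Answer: 144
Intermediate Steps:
H(u) = -3 + 10*u (H(u) = -3 + (u + u)*(2 + 3) = -3 + (2*u)*5 = -3 + 10*u)
p = -45 (p = -6 - 39 = -45)
(p + H(q))² = (-45 + (-3 + 10*6))² = (-45 + (-3 + 60))² = (-45 + 57)² = 12² = 144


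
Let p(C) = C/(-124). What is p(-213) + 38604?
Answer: 4787109/124 ≈ 38606.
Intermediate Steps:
p(C) = -C/124 (p(C) = C*(-1/124) = -C/124)
p(-213) + 38604 = -1/124*(-213) + 38604 = 213/124 + 38604 = 4787109/124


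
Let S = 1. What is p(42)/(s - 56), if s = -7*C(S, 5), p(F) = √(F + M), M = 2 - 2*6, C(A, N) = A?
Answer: -4*√2/63 ≈ -0.089791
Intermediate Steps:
M = -10 (M = 2 - 12 = -10)
p(F) = √(-10 + F) (p(F) = √(F - 10) = √(-10 + F))
s = -7 (s = -7*1 = -7)
p(42)/(s - 56) = √(-10 + 42)/(-7 - 56) = √32/(-63) = (4*√2)*(-1/63) = -4*√2/63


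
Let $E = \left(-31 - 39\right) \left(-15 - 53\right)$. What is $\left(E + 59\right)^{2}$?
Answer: $23222761$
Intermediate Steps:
$E = 4760$ ($E = \left(-70\right) \left(-68\right) = 4760$)
$\left(E + 59\right)^{2} = \left(4760 + 59\right)^{2} = 4819^{2} = 23222761$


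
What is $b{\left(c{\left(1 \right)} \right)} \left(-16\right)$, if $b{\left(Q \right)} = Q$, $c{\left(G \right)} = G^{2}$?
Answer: $-16$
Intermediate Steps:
$b{\left(c{\left(1 \right)} \right)} \left(-16\right) = 1^{2} \left(-16\right) = 1 \left(-16\right) = -16$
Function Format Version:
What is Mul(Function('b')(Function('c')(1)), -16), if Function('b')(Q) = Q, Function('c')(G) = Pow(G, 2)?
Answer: -16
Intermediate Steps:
Mul(Function('b')(Function('c')(1)), -16) = Mul(Pow(1, 2), -16) = Mul(1, -16) = -16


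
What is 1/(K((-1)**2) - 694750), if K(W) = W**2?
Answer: -1/694749 ≈ -1.4394e-6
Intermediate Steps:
1/(K((-1)**2) - 694750) = 1/(((-1)**2)**2 - 694750) = 1/(1**2 - 694750) = 1/(1 - 694750) = 1/(-694749) = -1/694749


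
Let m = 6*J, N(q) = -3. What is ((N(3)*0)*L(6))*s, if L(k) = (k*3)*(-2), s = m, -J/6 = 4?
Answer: 0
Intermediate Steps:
J = -24 (J = -6*4 = -24)
m = -144 (m = 6*(-24) = -144)
s = -144
L(k) = -6*k (L(k) = (3*k)*(-2) = -6*k)
((N(3)*0)*L(6))*s = ((-3*0)*(-6*6))*(-144) = (0*(-36))*(-144) = 0*(-144) = 0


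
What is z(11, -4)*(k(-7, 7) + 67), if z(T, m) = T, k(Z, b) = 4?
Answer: 781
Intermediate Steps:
z(11, -4)*(k(-7, 7) + 67) = 11*(4 + 67) = 11*71 = 781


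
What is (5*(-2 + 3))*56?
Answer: 280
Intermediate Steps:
(5*(-2 + 3))*56 = (5*1)*56 = 5*56 = 280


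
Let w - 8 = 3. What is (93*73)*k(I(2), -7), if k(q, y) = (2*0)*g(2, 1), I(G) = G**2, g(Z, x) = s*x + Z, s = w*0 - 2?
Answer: 0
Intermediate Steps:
w = 11 (w = 8 + 3 = 11)
s = -2 (s = 11*0 - 2 = 0 - 2 = -2)
g(Z, x) = Z - 2*x (g(Z, x) = -2*x + Z = Z - 2*x)
k(q, y) = 0 (k(q, y) = (2*0)*(2 - 2*1) = 0*(2 - 2) = 0*0 = 0)
(93*73)*k(I(2), -7) = (93*73)*0 = 6789*0 = 0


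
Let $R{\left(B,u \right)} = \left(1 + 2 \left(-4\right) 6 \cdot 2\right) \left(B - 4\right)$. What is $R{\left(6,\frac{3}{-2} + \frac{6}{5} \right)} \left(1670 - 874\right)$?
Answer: $-151240$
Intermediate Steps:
$R{\left(B,u \right)} = 380 - 95 B$ ($R{\left(B,u \right)} = \left(1 + 2 \left(\left(-24\right) 2\right)\right) \left(-4 + B\right) = \left(1 + 2 \left(-48\right)\right) \left(-4 + B\right) = \left(1 - 96\right) \left(-4 + B\right) = - 95 \left(-4 + B\right) = 380 - 95 B$)
$R{\left(6,\frac{3}{-2} + \frac{6}{5} \right)} \left(1670 - 874\right) = \left(380 - 570\right) \left(1670 - 874\right) = \left(380 - 570\right) 796 = \left(-190\right) 796 = -151240$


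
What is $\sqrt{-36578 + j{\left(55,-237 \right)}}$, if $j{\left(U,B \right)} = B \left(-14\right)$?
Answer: $2 i \sqrt{8315} \approx 182.37 i$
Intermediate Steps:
$j{\left(U,B \right)} = - 14 B$
$\sqrt{-36578 + j{\left(55,-237 \right)}} = \sqrt{-36578 - -3318} = \sqrt{-36578 + 3318} = \sqrt{-33260} = 2 i \sqrt{8315}$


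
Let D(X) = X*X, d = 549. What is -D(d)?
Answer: -301401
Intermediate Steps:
D(X) = X²
-D(d) = -1*549² = -1*301401 = -301401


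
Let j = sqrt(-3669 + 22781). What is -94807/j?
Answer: -94807*sqrt(4778)/9556 ≈ -685.78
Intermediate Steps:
j = 2*sqrt(4778) (j = sqrt(19112) = 2*sqrt(4778) ≈ 138.25)
-94807/j = -94807*sqrt(4778)/9556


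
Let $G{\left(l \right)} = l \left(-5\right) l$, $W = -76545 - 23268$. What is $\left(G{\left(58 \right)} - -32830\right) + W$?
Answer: $-83803$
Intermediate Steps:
$W = -99813$
$G{\left(l \right)} = - 5 l^{2}$ ($G{\left(l \right)} = - 5 l l = - 5 l^{2}$)
$\left(G{\left(58 \right)} - -32830\right) + W = \left(- 5 \cdot 58^{2} - -32830\right) - 99813 = \left(\left(-5\right) 3364 + 32830\right) - 99813 = \left(-16820 + 32830\right) - 99813 = 16010 - 99813 = -83803$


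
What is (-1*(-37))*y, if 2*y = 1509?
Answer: 55833/2 ≈ 27917.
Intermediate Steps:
y = 1509/2 (y = (½)*1509 = 1509/2 ≈ 754.50)
(-1*(-37))*y = -1*(-37)*(1509/2) = 37*(1509/2) = 55833/2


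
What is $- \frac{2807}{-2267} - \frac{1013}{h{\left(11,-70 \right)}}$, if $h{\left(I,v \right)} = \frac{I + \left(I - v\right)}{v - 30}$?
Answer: $\frac{57476336}{52141} \approx 1102.3$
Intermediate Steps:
$h{\left(I,v \right)} = \frac{- v + 2 I}{-30 + v}$
$- \frac{2807}{-2267} - \frac{1013}{h{\left(11,-70 \right)}} = - \frac{2807}{-2267} - \frac{1013}{\frac{1}{-30 - 70} \left(\left(-1\right) \left(-70\right) + 2 \cdot 11\right)} = \left(-2807\right) \left(- \frac{1}{2267}\right) - \frac{1013}{\frac{1}{-100} \left(70 + 22\right)} = \frac{2807}{2267} - \frac{1013}{\left(- \frac{1}{100}\right) 92} = \frac{2807}{2267} - \frac{1013}{- \frac{23}{25}} = \frac{2807}{2267} - - \frac{25325}{23} = \frac{2807}{2267} + \frac{25325}{23} = \frac{57476336}{52141}$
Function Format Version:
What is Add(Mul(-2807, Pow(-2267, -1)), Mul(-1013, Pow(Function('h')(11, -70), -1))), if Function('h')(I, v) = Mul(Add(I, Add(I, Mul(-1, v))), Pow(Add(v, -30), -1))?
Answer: Rational(57476336, 52141) ≈ 1102.3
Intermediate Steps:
Function('h')(I, v) = Mul(Pow(Add(-30, v), -1), Add(Mul(-1, v), Mul(2, I))) (Function('h')(I, v) = Mul(Add(Mul(-1, v), Mul(2, I)), Pow(Add(-30, v), -1)) = Mul(Pow(Add(-30, v), -1), Add(Mul(-1, v), Mul(2, I))))
Add(Mul(-2807, Pow(-2267, -1)), Mul(-1013, Pow(Function('h')(11, -70), -1))) = Add(Mul(-2807, Pow(-2267, -1)), Mul(-1013, Pow(Mul(Pow(Add(-30, -70), -1), Add(Mul(-1, -70), Mul(2, 11))), -1))) = Add(Mul(-2807, Rational(-1, 2267)), Mul(-1013, Pow(Mul(Pow(-100, -1), Add(70, 22)), -1))) = Add(Rational(2807, 2267), Mul(-1013, Pow(Mul(Rational(-1, 100), 92), -1))) = Add(Rational(2807, 2267), Mul(-1013, Pow(Rational(-23, 25), -1))) = Add(Rational(2807, 2267), Mul(-1013, Rational(-25, 23))) = Add(Rational(2807, 2267), Rational(25325, 23)) = Rational(57476336, 52141)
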